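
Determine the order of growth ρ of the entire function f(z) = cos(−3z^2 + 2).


Write cos(w) = (e^{iw} ± e^{−iw})/(2 or 2i), so |cos(w)| ≤ e^{|w|}. With w = −3z^2 + 2, |w| ≤ 3r^2 + 2 on |z|=r, giving M(r) ≤ e^{3r^2 + 2} and ρ ≤ 2. For the lower bound, choose z on |z|=r with -3z^2 purely imaginary of modulus 3r^2; then |cos(−3z^2 + 2)| grows like e^{3r^2}/2, so ρ ≥ 2. Hence ρ = 2.
Therefore ρ = 2.

Order ρ = 2.


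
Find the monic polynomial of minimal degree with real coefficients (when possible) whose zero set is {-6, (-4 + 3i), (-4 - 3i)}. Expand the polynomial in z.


The polynomial is p(z) = ∏_{α ∈ S} (z − α), where S = {-6, (-4 + 3i), (-4 - 3i)}.
Expanding the product yields: p(z) = z^3 + 14·z^2 + 73·z + 150.
Note conjugate pairs combine to real quadratics: (z − (-4+3i))(z − (-4−3i)) = z² + 8z + 25.
The resulting polynomial has degree 3 and real coefficients as required.

p(z) = z^3 + 14·z^2 + 73·z + 150.


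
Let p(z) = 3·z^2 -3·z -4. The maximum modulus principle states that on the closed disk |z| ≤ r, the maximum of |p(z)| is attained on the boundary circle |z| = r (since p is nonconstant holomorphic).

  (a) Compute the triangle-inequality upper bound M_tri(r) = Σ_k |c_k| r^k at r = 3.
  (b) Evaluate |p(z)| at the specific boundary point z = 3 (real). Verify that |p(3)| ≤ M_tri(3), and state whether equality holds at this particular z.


Coefficients: c_0 = -4, c_1 = -3, c_2 = 3. Radius r = 3.
Part (a). Triangle bound: M_tri(r) = Σ_k |c_k| r^k
  = |-4|·3^0 + |-3|·3^1 + |3|·3^2
  = 4 + 9 + 27 = 40.
This bounds M(r) := max_{|z|=r} |p(z)| from above; equality holds iff all terms c_k z^k can be made to align in phase at a single z on |z|=r.
Part (b). At z = 3 (real, on the circle |z| = r):
  p(3) = (-4)·3^0 + (-3)·3^1 + (3)·3^2 = 14.
  |p(3)| = 14.
Check: |p(3)| = 14 ≤ 40 = M_tri(3). ✓ Equality does not hold at z = 3 (the coefficients have mixed signs, so the terms do not all align in phase there).

M_tri(3) = 40; |p(3)| = 14; equality at z=3: no.


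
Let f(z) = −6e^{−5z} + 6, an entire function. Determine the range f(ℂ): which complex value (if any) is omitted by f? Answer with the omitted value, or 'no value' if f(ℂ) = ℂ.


Little Picard bounds the complement of f(ℂ) to at most one point.
e^{−5z} is never zero on ℂ, so -6·e^{−5z} takes every value in ℂ ∖ {0}. Adding 6 shifts the range to ℂ ∖ {6}. Thus f omits exactly the value 6.

Omitted value: 6.


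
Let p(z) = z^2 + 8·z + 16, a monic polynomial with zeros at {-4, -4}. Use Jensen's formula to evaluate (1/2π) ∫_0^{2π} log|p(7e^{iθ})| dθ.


Zeros: -4, -4; r = 7.
Inside |z| < r: -4, -4. Outside (|z| ≥ r): ∅.
p(0) = 16, so log|p(0)| = log(16) = 2.7726.
Apply Jensen: I(r) = log|p(0)| + Σ_k log(r/|z_k|), summed over zeros inside |z| < r.
  log(r/|z_k|) for z_k = -4: log(7/4) = 0.5596
  log(r/|z_k|) for z_k = -4: log(7/4) = 0.5596
Sum over inside zeros: 1.1192.
I(r) = log|p(0)| + (inside sum) = 2.7726 + 1.1192 = 3.8918.
Closed form (all zeros inside, monic): I(r) = n·log(r) = 2·log(7) = 3.8918. ✓

I(r) ≈ 3.8918.


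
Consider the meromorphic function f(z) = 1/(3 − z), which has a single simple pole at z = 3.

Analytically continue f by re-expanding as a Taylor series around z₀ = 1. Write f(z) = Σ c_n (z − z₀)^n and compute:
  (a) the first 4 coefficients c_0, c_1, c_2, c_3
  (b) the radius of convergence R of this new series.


Let w = z − z₀, so z = z₀ + w.
Then 3 − z = 3 − (z₀ + w) = (3 − z₀) − w = 2 − w.
f(z) = 1/(2 − w) = (1/(2)) · 1/(1 − w/(2)) = Σ_{n≥0} w^n / (2)^(n+1).
So c_n = 1/(2)^(n+1):
  c_0 = 1/(2)^1 = 1/2.
  c_1 = 1/(2)^2 = 1/4.
  c_2 = 1/(2)^3 = 1/8.
  c_3 = 1/(2)^4 = 1/16.
The series is valid for |w/d| < 1, i.e. |z − z₀| < |d|.
Radius of convergence: R = |3 − z₀| = |2| = 2 (distance from z₀ to the singularity z = 3).

c_0 = 1/2, c_1 = 1/4, c_2 = 1/8, c_3 = 1/16; R = 2.


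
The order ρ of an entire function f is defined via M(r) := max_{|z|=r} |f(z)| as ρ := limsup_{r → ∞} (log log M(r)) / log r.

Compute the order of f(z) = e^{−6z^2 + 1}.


|e^{−6z^2 + 1}| = e^{Re(-6·z^2) + 1} ≤ e^{6|z|^2 + 1} = e^{6r^2 + 1} on |z| = r, so ρ ≤ 2. Choosing z on |z|=r so that -6·z^2 is real positive (always possible by picking arg z appropriately) gives |f(z)| = e^{6r^2 + 1}, matching the bound. The additive constant 1 does not affect log log M(r) ~ 2·log r. Hence ρ = 2.
Therefore ρ = 2.

Order ρ = 2.


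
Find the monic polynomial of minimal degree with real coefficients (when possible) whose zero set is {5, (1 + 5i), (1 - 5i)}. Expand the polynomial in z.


The polynomial is p(z) = ∏_{α ∈ S} (z − α), where S = {5, (1 + 5i), (1 - 5i)}.
Expanding the product yields: p(z) = z^3 -7·z^2 + 36·z -130.
Note conjugate pairs combine to real quadratics: (z − (1+5i))(z − (1−5i)) = z² − 2z + 26.
The resulting polynomial has degree 3 and real coefficients as required.

p(z) = z^3 -7·z^2 + 36·z -130.


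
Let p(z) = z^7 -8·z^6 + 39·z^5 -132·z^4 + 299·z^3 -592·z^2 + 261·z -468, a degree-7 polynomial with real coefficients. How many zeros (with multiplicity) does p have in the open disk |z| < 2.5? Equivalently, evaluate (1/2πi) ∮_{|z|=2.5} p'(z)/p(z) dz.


The zeros of p are: (0 + 1i), (0 - 1i), (0 + 3i), (0 - 3i), 4, (2 + 3i), (2 - 3i).
Their magnitudes are: 1, 1, 3, 3, 4, 3.606, 3.606.
Zeros with |z| < R = 2.5: (0 + 1i), (0 - 1i).
Count = 2.
By the argument principle, (1/2πi) ∮_{|z|=R} p'(z)/p(z) dz equals exactly this count.

Number of zeros inside |z| < 2.5: 2.


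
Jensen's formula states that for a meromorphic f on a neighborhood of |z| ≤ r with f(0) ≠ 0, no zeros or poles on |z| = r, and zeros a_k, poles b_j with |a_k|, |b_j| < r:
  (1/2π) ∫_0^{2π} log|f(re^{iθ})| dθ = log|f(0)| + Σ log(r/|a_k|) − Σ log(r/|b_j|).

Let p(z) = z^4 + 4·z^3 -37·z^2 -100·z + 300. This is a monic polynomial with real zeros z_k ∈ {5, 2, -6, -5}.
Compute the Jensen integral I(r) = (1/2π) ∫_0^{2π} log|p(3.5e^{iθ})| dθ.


Zeros: -6, -5, 2, 5; r = 3.5.
Inside |z| < r: 2. Outside (|z| ≥ r): -6, -5, 5.
p(0) = 300, so log|p(0)| = log(300) = 5.7038.
Apply Jensen: I(r) = log|p(0)| + Σ_k log(r/|z_k|), summed over zeros inside |z| < r.
  log(r/|z_k|) for z_k = 2: log(3.5/2) = 0.5596
  Outside zeros (-6, -5, 5) contribute nothing to the Jensen sum.
Sum over inside zeros: 0.5596.
I(r) = log|p(0)| + (inside sum) = 5.7038 + 0.5596 = 6.2634.
Note: since some zeros are outside |z| ≤ r, the simplified n·log(r) form does NOT apply — only the inside zeros contribute.

I(r) ≈ 6.2634.


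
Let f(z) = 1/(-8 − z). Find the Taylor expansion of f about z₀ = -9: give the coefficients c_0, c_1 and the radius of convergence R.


Let w = z − z₀, so z = z₀ + w.
Then -8 − z = -8 − (z₀ + w) = (-8 − z₀) − w = 1 − w.
f(z) = 1/(1 − w) = (1/(1)) · 1/(1 − w/(1)) = Σ_{n≥0} w^n / (1)^(n+1).
So c_n = 1/(1)^(n+1):
  c_0 = 1/(1)^1 = 1.
  c_1 = 1/(1)^2 = 1.
The series is valid for |w/d| < 1, i.e. |z − z₀| < |d|.
Radius of convergence: R = |-8 − z₀| = |1| = 1 (distance from z₀ to the singularity z = -8).

c_0 = 1, c_1 = 1; R = 1.


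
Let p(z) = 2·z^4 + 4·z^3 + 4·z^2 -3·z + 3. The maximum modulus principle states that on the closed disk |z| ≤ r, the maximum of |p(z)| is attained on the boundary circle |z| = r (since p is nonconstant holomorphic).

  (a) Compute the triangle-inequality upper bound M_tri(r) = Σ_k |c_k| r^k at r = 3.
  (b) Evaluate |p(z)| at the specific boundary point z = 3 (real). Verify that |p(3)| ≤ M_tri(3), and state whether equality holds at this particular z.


Coefficients: c_0 = 3, c_1 = -3, c_2 = 4, c_3 = 4, c_4 = 2. Radius r = 3.
Part (a). Triangle bound: M_tri(r) = Σ_k |c_k| r^k
  = |3|·3^0 + |-3|·3^1 + |4|·3^2 + |4|·3^3 + |2|·3^4
  = 3 + 9 + 36 + 108 + 162 = 318.
This bounds M(r) := max_{|z|=r} |p(z)| from above; equality holds iff all terms c_k z^k can be made to align in phase at a single z on |z|=r.
Part (b). At z = 3 (real, on the circle |z| = r):
  p(3) = (3)·3^0 + (-3)·3^1 + (4)·3^2 + (4)·3^3 + (2)·3^4 = 300.
  |p(3)| = 300.
Check: |p(3)| = 300 ≤ 318 = M_tri(3). ✓ Equality does not hold at z = 3 (the coefficients have mixed signs, so the terms do not all align in phase there).

M_tri(3) = 318; |p(3)| = 300; equality at z=3: no.


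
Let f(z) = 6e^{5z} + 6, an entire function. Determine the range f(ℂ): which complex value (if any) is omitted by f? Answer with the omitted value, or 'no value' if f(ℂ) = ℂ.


Little Picard bounds the complement of f(ℂ) to at most one point.
e^{5z} is never zero on ℂ, so 6·e^{5z} takes every value in ℂ ∖ {0}. Adding 6 shifts the range to ℂ ∖ {6}. Thus f omits exactly the value 6.

Omitted value: 6.


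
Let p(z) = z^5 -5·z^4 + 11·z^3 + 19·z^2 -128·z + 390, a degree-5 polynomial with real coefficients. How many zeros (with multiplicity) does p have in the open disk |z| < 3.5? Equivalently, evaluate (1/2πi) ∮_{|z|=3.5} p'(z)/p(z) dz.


The zeros of p are: (1 + 3i), (1 - 3i), (3 + 2i), (3 - 2i), -3.
Their magnitudes are: 3.162, 3.162, 3.606, 3.606, 3.
Zeros with |z| < R = 3.5: (1 + 3i), (1 - 3i), -3.
Count = 3.
By the argument principle, (1/2πi) ∮_{|z|=R} p'(z)/p(z) dz equals exactly this count.

Number of zeros inside |z| < 3.5: 3.


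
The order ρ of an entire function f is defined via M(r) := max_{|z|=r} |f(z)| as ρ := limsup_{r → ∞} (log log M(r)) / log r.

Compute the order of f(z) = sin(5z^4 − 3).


Write sin(w) = (e^{iw} ± e^{−iw})/(2 or 2i), so |sin(w)| ≤ e^{|w|}. With w = 5z^4 − 3, |w| ≤ 5r^4 + 3 on |z|=r, giving M(r) ≤ e^{5r^4 + 3} and ρ ≤ 4. For the lower bound, choose z on |z|=r with 5z^4 purely imaginary of modulus 5r^4; then |sin(5z^4 − 3)| grows like e^{5r^4}/2, so ρ ≥ 4. Hence ρ = 4.
Therefore ρ = 4.

Order ρ = 4.


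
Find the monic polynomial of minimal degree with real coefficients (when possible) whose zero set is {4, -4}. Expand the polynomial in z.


The polynomial is p(z) = ∏_{α ∈ S} (z − α), where S = {4, -4}.
Expanding the product yields: p(z) = z^2 -16.
The resulting polynomial has degree 2 and real coefficients as required.

p(z) = z^2 -16.


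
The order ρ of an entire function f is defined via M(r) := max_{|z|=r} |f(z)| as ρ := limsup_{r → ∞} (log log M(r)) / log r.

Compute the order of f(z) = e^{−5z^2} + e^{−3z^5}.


Each summand is entire of order 2 and 5 respectively (as in the single-exponential case). The order of a sum is at most the max of the orders, so ρ ≤ 5. For the lower bound: on |z|=r choose arg z so that -3z^5 is real positive; then |e^{-3z^5}| = e^{3r^5} while |e^{-5z^2}| ≤ e^{5r^2} = o(e^{3r^5}). So |f| ≥ e^{3r^5}(1 − o(1)) and ρ ≥ 5. Hence ρ = max(2, 5) = 5.
Therefore ρ = 5.

Order ρ = 5.


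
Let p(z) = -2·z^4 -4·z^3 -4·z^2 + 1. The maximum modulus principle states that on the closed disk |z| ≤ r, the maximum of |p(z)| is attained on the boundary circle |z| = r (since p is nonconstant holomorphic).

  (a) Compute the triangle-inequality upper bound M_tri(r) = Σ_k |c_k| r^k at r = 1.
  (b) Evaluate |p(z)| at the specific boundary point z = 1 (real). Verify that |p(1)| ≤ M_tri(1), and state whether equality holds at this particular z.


Coefficients: c_0 = 1, c_1 = 0, c_2 = -4, c_3 = -4, c_4 = -2. Radius r = 1.
Part (a). Triangle bound: M_tri(r) = Σ_k |c_k| r^k
  = |1|·1^0 + |0|·1^1 + |-4|·1^2 + |-4|·1^3 + |-2|·1^4
  = 1 + 0 + 4 + 4 + 2 = 11.
This bounds M(r) := max_{|z|=r} |p(z)| from above; equality holds iff all terms c_k z^k can be made to align in phase at a single z on |z|=r.
Part (b). At z = 1 (real, on the circle |z| = r):
  p(1) = (1)·1^0 + (0)·1^1 + (-4)·1^2 + (-4)·1^3 + (-2)·1^4 = -9.
  |p(1)| = 9.
Check: |p(1)| = 9 ≤ 11 = M_tri(1). ✓ Equality does not hold at z = 1 (the coefficients have mixed signs, so the terms do not all align in phase there).

M_tri(1) = 11; |p(1)| = 9; equality at z=1: no.


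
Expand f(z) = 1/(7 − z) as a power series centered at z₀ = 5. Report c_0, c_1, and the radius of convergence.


Let w = z − z₀, so z = z₀ + w.
Then 7 − z = 7 − (z₀ + w) = (7 − z₀) − w = 2 − w.
f(z) = 1/(2 − w) = (1/(2)) · 1/(1 − w/(2)) = Σ_{n≥0} w^n / (2)^(n+1).
So c_n = 1/(2)^(n+1):
  c_0 = 1/(2)^1 = 1/2.
  c_1 = 1/(2)^2 = 1/4.
The series is valid for |w/d| < 1, i.e. |z − z₀| < |d|.
Radius of convergence: R = |7 − z₀| = |2| = 2 (distance from z₀ to the singularity z = 7).

c_0 = 1/2, c_1 = 1/4; R = 2.


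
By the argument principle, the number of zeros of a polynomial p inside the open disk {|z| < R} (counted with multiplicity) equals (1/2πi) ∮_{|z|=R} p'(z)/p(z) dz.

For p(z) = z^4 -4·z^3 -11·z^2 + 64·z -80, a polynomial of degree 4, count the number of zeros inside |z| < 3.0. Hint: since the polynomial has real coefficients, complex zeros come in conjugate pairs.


The zeros of p are: 4, -4, (2 + 1i), (2 - 1i).
Their magnitudes are: 4, 4, 2.236, 2.236.
Zeros with |z| < R = 3.0: (2 + 1i), (2 - 1i).
Count = 2.
By the argument principle, (1/2πi) ∮_{|z|=R} p'(z)/p(z) dz equals exactly this count.

Number of zeros inside |z| < 3.0: 2.


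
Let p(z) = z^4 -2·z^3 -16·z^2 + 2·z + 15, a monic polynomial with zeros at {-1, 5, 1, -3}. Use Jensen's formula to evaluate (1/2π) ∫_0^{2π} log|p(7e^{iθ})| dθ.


Zeros: -3, -1, 1, 5; r = 7.
Inside |z| < r: -3, -1, 1, 5. Outside (|z| ≥ r): ∅.
p(0) = 15, so log|p(0)| = log(15) = 2.7081.
Apply Jensen: I(r) = log|p(0)| + Σ_k log(r/|z_k|), summed over zeros inside |z| < r.
  log(r/|z_k|) for z_k = -1: log(7/1) = 1.9459
  log(r/|z_k|) for z_k = 5: log(7/5) = 0.3365
  log(r/|z_k|) for z_k = 1: log(7/1) = 1.9459
  log(r/|z_k|) for z_k = -3: log(7/3) = 0.8473
Sum over inside zeros: 5.0756.
I(r) = log|p(0)| + (inside sum) = 2.7081 + 5.0756 = 7.7836.
Closed form (all zeros inside, monic): I(r) = n·log(r) = 4·log(7) = 7.7836. ✓

I(r) ≈ 7.7836.


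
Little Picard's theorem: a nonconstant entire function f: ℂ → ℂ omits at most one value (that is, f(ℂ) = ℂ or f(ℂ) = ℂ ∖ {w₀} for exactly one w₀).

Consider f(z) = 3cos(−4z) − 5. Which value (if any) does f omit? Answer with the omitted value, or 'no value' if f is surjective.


Little Picard bounds the complement of f(ℂ) to at most one point.
cos is entire and surjective onto ℂ: for every w ∈ ℂ, cos(ζ) = w has a solution ζ ∈ ℂ (e.g., via the complex inverse arccos). With ζ = −4z this gives z = ζ/(-4). Then 3·cos(−4z) takes every value in 3·ℂ = ℂ, and adding -5 is a bijection of ℂ. So f is surjective and omits no value. (Note: only on the real line is cos bounded by [−1, 1].)

Omitted value: no value.


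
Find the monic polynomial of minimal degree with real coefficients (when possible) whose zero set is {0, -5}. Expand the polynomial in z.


The polynomial is p(z) = ∏_{α ∈ S} (z − α), where S = {0, -5}.
Expanding the product yields: p(z) = z^2 + 5·z.
The resulting polynomial has degree 2 and real coefficients as required.

p(z) = z^2 + 5·z.


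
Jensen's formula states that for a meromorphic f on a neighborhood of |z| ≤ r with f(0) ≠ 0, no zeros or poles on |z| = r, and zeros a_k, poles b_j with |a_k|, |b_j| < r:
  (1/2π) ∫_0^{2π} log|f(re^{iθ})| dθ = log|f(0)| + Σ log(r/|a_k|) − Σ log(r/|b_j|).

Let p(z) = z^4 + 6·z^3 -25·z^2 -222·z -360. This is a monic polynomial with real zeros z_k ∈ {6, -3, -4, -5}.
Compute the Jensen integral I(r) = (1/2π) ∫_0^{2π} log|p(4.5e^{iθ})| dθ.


Zeros: -5, -4, -3, 6; r = 4.5.
Inside |z| < r: -4, -3. Outside (|z| ≥ r): -5, 6.
p(0) = -360, so log|p(0)| = log(360) = 5.8861.
Apply Jensen: I(r) = log|p(0)| + Σ_k log(r/|z_k|), summed over zeros inside |z| < r.
  log(r/|z_k|) for z_k = -3: log(4.5/3) = 0.4055
  log(r/|z_k|) for z_k = -4: log(4.5/4) = 0.1178
  Outside zeros (-5, 6) contribute nothing to the Jensen sum.
Sum over inside zeros: 0.5232.
I(r) = log|p(0)| + (inside sum) = 5.8861 + 0.5232 = 6.4094.
Note: since some zeros are outside |z| ≤ r, the simplified n·log(r) form does NOT apply — only the inside zeros contribute.

I(r) ≈ 6.4094.


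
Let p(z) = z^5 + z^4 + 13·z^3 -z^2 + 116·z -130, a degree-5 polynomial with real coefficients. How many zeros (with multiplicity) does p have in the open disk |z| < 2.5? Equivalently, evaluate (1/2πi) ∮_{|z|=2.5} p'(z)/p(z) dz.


The zeros of p are: (-2 + 3i), (-2 - 3i), (1 + 3i), (1 - 3i), 1.
Their magnitudes are: 3.606, 3.606, 3.162, 3.162, 1.
Zeros with |z| < R = 2.5: 1.
Count = 1.
By the argument principle, (1/2πi) ∮_{|z|=R} p'(z)/p(z) dz equals exactly this count.

Number of zeros inside |z| < 2.5: 1.


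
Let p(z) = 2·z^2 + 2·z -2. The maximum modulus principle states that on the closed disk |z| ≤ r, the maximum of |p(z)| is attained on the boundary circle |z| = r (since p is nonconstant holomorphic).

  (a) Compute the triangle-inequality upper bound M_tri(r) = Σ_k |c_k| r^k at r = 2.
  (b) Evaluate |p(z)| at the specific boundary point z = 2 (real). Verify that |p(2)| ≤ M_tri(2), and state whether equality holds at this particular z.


Coefficients: c_0 = -2, c_1 = 2, c_2 = 2. Radius r = 2.
Part (a). Triangle bound: M_tri(r) = Σ_k |c_k| r^k
  = |-2|·2^0 + |2|·2^1 + |2|·2^2
  = 2 + 4 + 8 = 14.
This bounds M(r) := max_{|z|=r} |p(z)| from above; equality holds iff all terms c_k z^k can be made to align in phase at a single z on |z|=r.
Part (b). At z = 2 (real, on the circle |z| = r):
  p(2) = (-2)·2^0 + (2)·2^1 + (2)·2^2 = 10.
  |p(2)| = 10.
Check: |p(2)| = 10 ≤ 14 = M_tri(2). ✓ Equality does not hold at z = 2 (the coefficients have mixed signs, so the terms do not all align in phase there).

M_tri(2) = 14; |p(2)| = 10; equality at z=2: no.


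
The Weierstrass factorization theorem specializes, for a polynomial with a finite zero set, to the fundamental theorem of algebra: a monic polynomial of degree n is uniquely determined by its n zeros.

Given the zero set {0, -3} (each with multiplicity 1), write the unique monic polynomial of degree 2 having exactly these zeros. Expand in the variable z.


The polynomial is p(z) = ∏_{α ∈ S} (z − α), where S = {0, -3}.
Expanding the product yields: p(z) = z^2 + 3·z.
The resulting polynomial has degree 2 and real coefficients as required.

p(z) = z^2 + 3·z.


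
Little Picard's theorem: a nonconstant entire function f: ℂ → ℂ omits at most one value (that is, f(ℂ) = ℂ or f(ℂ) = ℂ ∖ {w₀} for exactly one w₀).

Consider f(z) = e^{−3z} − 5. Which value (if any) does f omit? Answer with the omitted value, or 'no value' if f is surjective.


Little Picard bounds the complement of f(ℂ) to at most one point.
e^{−3z} is never zero on ℂ, so 1·e^{−3z} takes every value in ℂ ∖ {0}. Adding -5 shifts the range to ℂ ∖ {-5}. Thus f omits exactly the value -5.

Omitted value: -5.


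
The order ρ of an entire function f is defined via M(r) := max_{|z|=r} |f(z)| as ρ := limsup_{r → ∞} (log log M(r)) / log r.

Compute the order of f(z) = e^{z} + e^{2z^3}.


Each summand is entire of order 1 and 3 respectively (as in the single-exponential case). The order of a sum is at most the max of the orders, so ρ ≤ 3. For the lower bound: on |z|=r choose arg z so that 2z^3 is real positive; then |e^{2z^3}| = e^{2r^3} while |e^{1z}| ≤ e^{1r^1} = o(e^{2r^3}). So |f| ≥ e^{2r^3}(1 − o(1)) and ρ ≥ 3. Hence ρ = max(1, 3) = 3.
Therefore ρ = 3.

Order ρ = 3.


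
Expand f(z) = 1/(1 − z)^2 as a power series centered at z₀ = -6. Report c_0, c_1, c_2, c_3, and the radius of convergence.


Let w = z − z₀, so z = z₀ + w.
Then 1 − z = 1 − (z₀ + w) = (1 − z₀) − w = 7 − w.
f(z) = 1/(7 − w)^2 = (1/(7)^2) · (1 − w/(7))^{−2}.
By the binomial series (1−u)^{−2} = Σ_{n≥0} C(n+1, 1) u^n for |u|<1, with u = w/(7):
  c_n = C(n+1, 1) / (7)^(n+2).
  c_0 = 1/(7)^2 = 1/49.
  c_1 = 2/(7)^3 = 2/343.
  c_2 = 3/(7)^4 = 3/2401.
  c_3 = 4/(7)^5 = 4/16807.
The series is valid for |w/d| < 1, i.e. |z − z₀| < |d|.
Radius of convergence: R = |1 − z₀| = |7| = 7 (distance from z₀ to the singularity z = 1).

c_0 = 1/49, c_1 = 2/343, c_2 = 3/2401, c_3 = 4/16807; R = 7.


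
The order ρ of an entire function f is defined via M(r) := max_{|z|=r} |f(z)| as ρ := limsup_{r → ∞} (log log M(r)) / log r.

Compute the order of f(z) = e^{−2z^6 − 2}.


|e^{−2z^6 − 2}| = e^{Re(-2·z^6) + -2} ≤ e^{2|z|^6 + -2} = e^{2r^6 + -2} on |z| = r, so ρ ≤ 6. Choosing z on |z|=r so that -2·z^6 is real positive (always possible by picking arg z appropriately) gives |f(z)| = e^{2r^6 + -2}, matching the bound. The additive constant -2 does not affect log log M(r) ~ 6·log r. Hence ρ = 6.
Therefore ρ = 6.

Order ρ = 6.


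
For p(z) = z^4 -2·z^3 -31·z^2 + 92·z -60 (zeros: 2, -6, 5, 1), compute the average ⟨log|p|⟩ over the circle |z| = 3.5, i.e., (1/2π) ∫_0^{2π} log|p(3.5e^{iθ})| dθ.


Zeros: -6, 1, 2, 5; r = 3.5.
Inside |z| < r: 1, 2. Outside (|z| ≥ r): -6, 5.
p(0) = -60, so log|p(0)| = log(60) = 4.0943.
Apply Jensen: I(r) = log|p(0)| + Σ_k log(r/|z_k|), summed over zeros inside |z| < r.
  log(r/|z_k|) for z_k = 2: log(3.5/2) = 0.5596
  log(r/|z_k|) for z_k = 1: log(3.5/1) = 1.2528
  Outside zeros (-6, 5) contribute nothing to the Jensen sum.
Sum over inside zeros: 1.8124.
I(r) = log|p(0)| + (inside sum) = 4.0943 + 1.8124 = 5.9067.
Note: since some zeros are outside |z| ≤ r, the simplified n·log(r) form does NOT apply — only the inside zeros contribute.

I(r) ≈ 5.9067.


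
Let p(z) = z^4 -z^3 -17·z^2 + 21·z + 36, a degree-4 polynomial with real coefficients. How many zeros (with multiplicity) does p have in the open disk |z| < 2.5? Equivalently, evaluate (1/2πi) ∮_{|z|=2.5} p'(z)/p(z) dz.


The zeros of p are: 3, -4, -1, 3.
Their magnitudes are: 3, 4, 1, 3.
Zeros with |z| < R = 2.5: -1.
Count = 1.
By the argument principle, (1/2πi) ∮_{|z|=R} p'(z)/p(z) dz equals exactly this count.

Number of zeros inside |z| < 2.5: 1.


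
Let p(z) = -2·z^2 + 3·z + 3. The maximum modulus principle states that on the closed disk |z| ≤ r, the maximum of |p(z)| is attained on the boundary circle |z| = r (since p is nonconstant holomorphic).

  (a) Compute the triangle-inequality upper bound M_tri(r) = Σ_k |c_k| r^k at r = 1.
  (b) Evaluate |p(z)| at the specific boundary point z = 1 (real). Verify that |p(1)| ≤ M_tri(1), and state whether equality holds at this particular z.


Coefficients: c_0 = 3, c_1 = 3, c_2 = -2. Radius r = 1.
Part (a). Triangle bound: M_tri(r) = Σ_k |c_k| r^k
  = |3|·1^0 + |3|·1^1 + |-2|·1^2
  = 3 + 3 + 2 = 8.
This bounds M(r) := max_{|z|=r} |p(z)| from above; equality holds iff all terms c_k z^k can be made to align in phase at a single z on |z|=r.
Part (b). At z = 1 (real, on the circle |z| = r):
  p(1) = (3)·1^0 + (3)·1^1 + (-2)·1^2 = 4.
  |p(1)| = 4.
Check: |p(1)| = 4 ≤ 8 = M_tri(1). ✓ Equality does not hold at z = 1 (the coefficients have mixed signs, so the terms do not all align in phase there).

M_tri(1) = 8; |p(1)| = 4; equality at z=1: no.


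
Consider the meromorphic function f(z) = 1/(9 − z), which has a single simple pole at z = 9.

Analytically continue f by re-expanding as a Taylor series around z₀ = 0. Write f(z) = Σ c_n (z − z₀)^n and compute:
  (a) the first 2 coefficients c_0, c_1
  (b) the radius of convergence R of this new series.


Let w = z − z₀, so z = z₀ + w.
Then 9 − z = 9 − (z₀ + w) = (9 − z₀) − w = 9 − w.
f(z) = 1/(9 − w) = (1/(9)) · 1/(1 − w/(9)) = Σ_{n≥0} w^n / (9)^(n+1).
So c_n = 1/(9)^(n+1):
  c_0 = 1/(9)^1 = 1/9.
  c_1 = 1/(9)^2 = 1/81.
The series is valid for |w/d| < 1, i.e. |z − z₀| < |d|.
Radius of convergence: R = |9 − z₀| = |9| = 9 (distance from z₀ to the singularity z = 9).

c_0 = 1/9, c_1 = 1/81; R = 9.


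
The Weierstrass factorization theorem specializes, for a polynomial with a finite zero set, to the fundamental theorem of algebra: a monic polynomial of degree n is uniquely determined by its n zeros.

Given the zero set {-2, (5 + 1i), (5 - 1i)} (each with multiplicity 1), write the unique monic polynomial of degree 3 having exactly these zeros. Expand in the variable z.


The polynomial is p(z) = ∏_{α ∈ S} (z − α), where S = {-2, (5 + 1i), (5 - 1i)}.
Expanding the product yields: p(z) = z^3 -8·z^2 + 6·z + 52.
Note conjugate pairs combine to real quadratics: (z − (5+1i))(z − (5−1i)) = z² − 10z + 26.
The resulting polynomial has degree 3 and real coefficients as required.

p(z) = z^3 -8·z^2 + 6·z + 52.


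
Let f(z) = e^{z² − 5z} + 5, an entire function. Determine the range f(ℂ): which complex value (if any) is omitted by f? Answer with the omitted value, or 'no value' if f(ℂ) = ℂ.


Little Picard bounds the complement of f(ℂ) to at most one point.
The exponent g(z) = z² − 5z is a nonconstant polynomial, hence surjective onto ℂ. So e^{g(z)} takes every value in {e^w : w ∈ ℂ} = ℂ ∖ {0}. Adding 5 shifts the range to ℂ ∖ {5}. f omits exactly 5.

Omitted value: 5.


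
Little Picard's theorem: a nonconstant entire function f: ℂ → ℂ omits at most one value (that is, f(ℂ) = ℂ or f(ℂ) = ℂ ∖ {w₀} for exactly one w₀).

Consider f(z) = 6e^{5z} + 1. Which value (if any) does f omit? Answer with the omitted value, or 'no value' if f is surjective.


Little Picard bounds the complement of f(ℂ) to at most one point.
e^{5z} is never zero on ℂ, so 6·e^{5z} takes every value in ℂ ∖ {0}. Adding 1 shifts the range to ℂ ∖ {1}. Thus f omits exactly the value 1.

Omitted value: 1.


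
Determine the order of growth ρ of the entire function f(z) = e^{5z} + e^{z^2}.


Each summand is entire of order 1 and 2 respectively (as in the single-exponential case). The order of a sum is at most the max of the orders, so ρ ≤ 2. For the lower bound: on |z|=r choose arg z so that 1z^2 is real positive; then |e^{1z^2}| = e^{1r^2} while |e^{5z}| ≤ e^{5r^1} = o(e^{1r^2}). So |f| ≥ e^{1r^2}(1 − o(1)) and ρ ≥ 2. Hence ρ = max(1, 2) = 2.
Therefore ρ = 2.

Order ρ = 2.


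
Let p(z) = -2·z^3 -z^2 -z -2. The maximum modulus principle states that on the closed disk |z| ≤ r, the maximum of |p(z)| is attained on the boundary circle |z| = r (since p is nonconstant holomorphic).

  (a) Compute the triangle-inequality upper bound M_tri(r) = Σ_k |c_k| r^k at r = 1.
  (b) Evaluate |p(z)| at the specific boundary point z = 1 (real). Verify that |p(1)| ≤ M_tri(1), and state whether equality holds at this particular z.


Coefficients: c_0 = -2, c_1 = -1, c_2 = -1, c_3 = -2. Radius r = 1.
Part (a). Triangle bound: M_tri(r) = Σ_k |c_k| r^k
  = |-2|·1^0 + |-1|·1^1 + |-1|·1^2 + |-2|·1^3
  = 2 + 1 + 1 + 2 = 6.
This bounds M(r) := max_{|z|=r} |p(z)| from above; equality holds iff all terms c_k z^k can be made to align in phase at a single z on |z|=r.
Part (b). At z = 1 (real, on the circle |z| = r):
  p(1) = (-2)·1^0 + (-1)·1^1 + (-1)·1^2 + (-2)·1^3 = -6.
  |p(1)| = 6.
Since all nonzero coefficients share the same sign, |p(1)| = 6 = M_tri(1); the triangle bound is attained at z = 1, so in fact M(r) = 6.

M_tri(1) = 6; |p(1)| = 6; equality at z=1: yes.


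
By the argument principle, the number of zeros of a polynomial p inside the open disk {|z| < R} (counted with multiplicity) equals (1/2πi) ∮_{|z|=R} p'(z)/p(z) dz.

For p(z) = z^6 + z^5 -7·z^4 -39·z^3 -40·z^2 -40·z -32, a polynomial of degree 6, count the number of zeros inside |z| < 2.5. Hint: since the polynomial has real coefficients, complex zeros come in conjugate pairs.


The zeros of p are: -1, (0 + 1i), (0 - 1i), (-2 + 2i), (-2 - 2i), 4.
Their magnitudes are: 1, 1, 1, 2.828, 2.828, 4.
Zeros with |z| < R = 2.5: -1, (0 + 1i), (0 - 1i).
Count = 3.
By the argument principle, (1/2πi) ∮_{|z|=R} p'(z)/p(z) dz equals exactly this count.

Number of zeros inside |z| < 2.5: 3.


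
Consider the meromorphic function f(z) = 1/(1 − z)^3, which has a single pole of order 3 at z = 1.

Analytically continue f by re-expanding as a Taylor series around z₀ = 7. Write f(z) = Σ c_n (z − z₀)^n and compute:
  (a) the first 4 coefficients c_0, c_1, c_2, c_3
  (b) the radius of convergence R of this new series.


Let w = z − z₀, so z = z₀ + w.
Then 1 − z = 1 − (z₀ + w) = (1 − z₀) − w = -6 − w.
f(z) = 1/(-6 − w)^3 = (1/(-6)^3) · (1 − w/(-6))^{−3}.
By the binomial series (1−u)^{−3} = Σ_{n≥0} C(n+2, 2) u^n for |u|<1, with u = w/(-6):
  c_n = C(n+2, 2) / (-6)^(n+3).
  c_0 = 1/(-6)^3 = -1/216.
  c_1 = 3/(-6)^4 = 1/432.
  c_2 = 6/(-6)^5 = -1/1296.
  c_3 = 10/(-6)^6 = 5/23328.
The series is valid for |w/d| < 1, i.e. |z − z₀| < |d|.
Radius of convergence: R = |1 − z₀| = |-6| = 6 (distance from z₀ to the singularity z = 1).

c_0 = -1/216, c_1 = 1/432, c_2 = -1/1296, c_3 = 5/23328; R = 6.


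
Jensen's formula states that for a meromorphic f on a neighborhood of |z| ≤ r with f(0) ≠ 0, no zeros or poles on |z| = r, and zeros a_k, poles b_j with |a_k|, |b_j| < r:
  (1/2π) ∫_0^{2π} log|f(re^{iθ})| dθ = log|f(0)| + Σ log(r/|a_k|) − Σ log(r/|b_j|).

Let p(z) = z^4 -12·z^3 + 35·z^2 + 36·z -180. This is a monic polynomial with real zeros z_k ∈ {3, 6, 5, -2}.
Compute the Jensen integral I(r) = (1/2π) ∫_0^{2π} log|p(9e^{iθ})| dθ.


Zeros: -2, 3, 5, 6; r = 9.
Inside |z| < r: -2, 3, 5, 6. Outside (|z| ≥ r): ∅.
p(0) = -180, so log|p(0)| = log(180) = 5.1930.
Apply Jensen: I(r) = log|p(0)| + Σ_k log(r/|z_k|), summed over zeros inside |z| < r.
  log(r/|z_k|) for z_k = 3: log(9/3) = 1.0986
  log(r/|z_k|) for z_k = 6: log(9/6) = 0.4055
  log(r/|z_k|) for z_k = 5: log(9/5) = 0.5878
  log(r/|z_k|) for z_k = -2: log(9/2) = 1.5041
Sum over inside zeros: 3.5959.
I(r) = log|p(0)| + (inside sum) = 5.1930 + 3.5959 = 8.7889.
Closed form (all zeros inside, monic): I(r) = n·log(r) = 4·log(9) = 8.7889. ✓

I(r) ≈ 8.7889.


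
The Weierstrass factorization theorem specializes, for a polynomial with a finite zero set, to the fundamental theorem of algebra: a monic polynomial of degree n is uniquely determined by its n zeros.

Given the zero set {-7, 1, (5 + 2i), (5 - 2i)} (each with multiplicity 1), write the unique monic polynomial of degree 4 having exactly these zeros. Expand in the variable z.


The polynomial is p(z) = ∏_{α ∈ S} (z − α), where S = {-7, 1, (5 + 2i), (5 - 2i)}.
Expanding the product yields: p(z) = z^4 -4·z^3 -38·z^2 + 244·z -203.
Note conjugate pairs combine to real quadratics: (z − (5+2i))(z − (5−2i)) = z² − 10z + 29.
The resulting polynomial has degree 4 and real coefficients as required.

p(z) = z^4 -4·z^3 -38·z^2 + 244·z -203.


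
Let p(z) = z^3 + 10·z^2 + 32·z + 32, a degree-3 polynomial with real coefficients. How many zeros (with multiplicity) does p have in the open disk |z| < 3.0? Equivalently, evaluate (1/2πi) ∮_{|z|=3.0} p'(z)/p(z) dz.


The zeros of p are: -4, -4, -2.
Their magnitudes are: 4, 4, 2.
Zeros with |z| < R = 3.0: -2.
Count = 1.
By the argument principle, (1/2πi) ∮_{|z|=R} p'(z)/p(z) dz equals exactly this count.

Number of zeros inside |z| < 3.0: 1.


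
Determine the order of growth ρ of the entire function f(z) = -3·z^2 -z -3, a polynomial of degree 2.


|f(z)| ≤ Σ|c_k|·r^k = O(r^2) as r → ∞. Polynomial growth is O(e^{r^ε}) for every ε > 0 (since r^2/e^{r^ε} → 0), so ρ ≤ ε for all ε > 0, i.e. ρ = 0. Every nonconstant polynomial has order 0.
Therefore ρ = 0.

Order ρ = 0.


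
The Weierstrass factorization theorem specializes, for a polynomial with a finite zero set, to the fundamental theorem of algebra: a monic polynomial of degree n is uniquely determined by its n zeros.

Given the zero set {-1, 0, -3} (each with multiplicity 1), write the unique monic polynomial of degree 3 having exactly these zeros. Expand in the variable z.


The polynomial is p(z) = ∏_{α ∈ S} (z − α), where S = {-1, 0, -3}.
Expanding the product yields: p(z) = z^3 + 4·z^2 + 3·z.
The resulting polynomial has degree 3 and real coefficients as required.

p(z) = z^3 + 4·z^2 + 3·z.


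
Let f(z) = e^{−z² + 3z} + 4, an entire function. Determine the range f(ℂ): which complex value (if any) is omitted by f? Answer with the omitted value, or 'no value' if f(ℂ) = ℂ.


Little Picard bounds the complement of f(ℂ) to at most one point.
The exponent g(z) = −z² + 3z is a nonconstant polynomial, hence surjective onto ℂ. So e^{g(z)} takes every value in {e^w : w ∈ ℂ} = ℂ ∖ {0}. Adding 4 shifts the range to ℂ ∖ {4}. f omits exactly 4.

Omitted value: 4.


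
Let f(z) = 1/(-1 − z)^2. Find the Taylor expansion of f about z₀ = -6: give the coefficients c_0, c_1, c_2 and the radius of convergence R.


Let w = z − z₀, so z = z₀ + w.
Then -1 − z = -1 − (z₀ + w) = (-1 − z₀) − w = 5 − w.
f(z) = 1/(5 − w)^2 = (1/(5)^2) · (1 − w/(5))^{−2}.
By the binomial series (1−u)^{−2} = Σ_{n≥0} C(n+1, 1) u^n for |u|<1, with u = w/(5):
  c_n = C(n+1, 1) / (5)^(n+2).
  c_0 = 1/(5)^2 = 1/25.
  c_1 = 2/(5)^3 = 2/125.
  c_2 = 3/(5)^4 = 3/625.
The series is valid for |w/d| < 1, i.e. |z − z₀| < |d|.
Radius of convergence: R = |-1 − z₀| = |5| = 5 (distance from z₀ to the singularity z = -1).

c_0 = 1/25, c_1 = 2/125, c_2 = 3/625; R = 5.


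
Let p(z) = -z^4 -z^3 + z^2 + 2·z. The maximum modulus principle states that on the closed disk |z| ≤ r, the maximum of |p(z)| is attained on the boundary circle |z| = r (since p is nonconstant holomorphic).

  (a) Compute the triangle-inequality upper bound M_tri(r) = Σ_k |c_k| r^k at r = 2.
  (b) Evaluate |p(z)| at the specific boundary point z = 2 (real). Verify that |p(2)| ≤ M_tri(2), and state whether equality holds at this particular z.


Coefficients: c_0 = 0, c_1 = 2, c_2 = 1, c_3 = -1, c_4 = -1. Radius r = 2.
Part (a). Triangle bound: M_tri(r) = Σ_k |c_k| r^k
  = |0|·2^0 + |2|·2^1 + |1|·2^2 + |-1|·2^3 + |-1|·2^4
  = 0 + 4 + 4 + 8 + 16 = 32.
This bounds M(r) := max_{|z|=r} |p(z)| from above; equality holds iff all terms c_k z^k can be made to align in phase at a single z on |z|=r.
Part (b). At z = 2 (real, on the circle |z| = r):
  p(2) = (0)·2^0 + (2)·2^1 + (1)·2^2 + (-1)·2^3 + (-1)·2^4 = -16.
  |p(2)| = 16.
Check: |p(2)| = 16 ≤ 32 = M_tri(2). ✓ Equality does not hold at z = 2 (the coefficients have mixed signs, so the terms do not all align in phase there).

M_tri(2) = 32; |p(2)| = 16; equality at z=2: no.


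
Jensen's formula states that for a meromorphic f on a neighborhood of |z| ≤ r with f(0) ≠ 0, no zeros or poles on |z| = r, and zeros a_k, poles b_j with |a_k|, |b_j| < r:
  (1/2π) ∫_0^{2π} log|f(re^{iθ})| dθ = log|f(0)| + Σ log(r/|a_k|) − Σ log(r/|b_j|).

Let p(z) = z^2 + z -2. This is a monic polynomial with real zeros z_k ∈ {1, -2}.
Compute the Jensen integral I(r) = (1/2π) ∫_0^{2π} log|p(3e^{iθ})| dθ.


Zeros: -2, 1; r = 3.
Inside |z| < r: -2, 1. Outside (|z| ≥ r): ∅.
p(0) = -2, so log|p(0)| = log(2) = 0.6931.
Apply Jensen: I(r) = log|p(0)| + Σ_k log(r/|z_k|), summed over zeros inside |z| < r.
  log(r/|z_k|) for z_k = 1: log(3/1) = 1.0986
  log(r/|z_k|) for z_k = -2: log(3/2) = 0.4055
Sum over inside zeros: 1.5041.
I(r) = log|p(0)| + (inside sum) = 0.6931 + 1.5041 = 2.1972.
Closed form (all zeros inside, monic): I(r) = n·log(r) = 2·log(3) = 2.1972. ✓

I(r) ≈ 2.1972.


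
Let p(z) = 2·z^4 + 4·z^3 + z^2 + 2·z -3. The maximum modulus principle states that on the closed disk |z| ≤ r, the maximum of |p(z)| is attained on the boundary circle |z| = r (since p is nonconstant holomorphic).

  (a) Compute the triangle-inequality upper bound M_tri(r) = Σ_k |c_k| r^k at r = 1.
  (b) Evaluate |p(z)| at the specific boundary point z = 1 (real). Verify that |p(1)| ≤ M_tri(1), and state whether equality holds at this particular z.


Coefficients: c_0 = -3, c_1 = 2, c_2 = 1, c_3 = 4, c_4 = 2. Radius r = 1.
Part (a). Triangle bound: M_tri(r) = Σ_k |c_k| r^k
  = |-3|·1^0 + |2|·1^1 + |1|·1^2 + |4|·1^3 + |2|·1^4
  = 3 + 2 + 1 + 4 + 2 = 12.
This bounds M(r) := max_{|z|=r} |p(z)| from above; equality holds iff all terms c_k z^k can be made to align in phase at a single z on |z|=r.
Part (b). At z = 1 (real, on the circle |z| = r):
  p(1) = (-3)·1^0 + (2)·1^1 + (1)·1^2 + (4)·1^3 + (2)·1^4 = 6.
  |p(1)| = 6.
Check: |p(1)| = 6 ≤ 12 = M_tri(1). ✓ Equality does not hold at z = 1 (the coefficients have mixed signs, so the terms do not all align in phase there).

M_tri(1) = 12; |p(1)| = 6; equality at z=1: no.


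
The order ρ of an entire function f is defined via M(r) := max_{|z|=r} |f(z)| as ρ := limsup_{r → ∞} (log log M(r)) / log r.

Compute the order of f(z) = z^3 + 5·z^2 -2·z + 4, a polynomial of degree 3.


|f(z)| ≤ Σ|c_k|·r^k = O(r^3) as r → ∞. Polynomial growth is O(e^{r^ε}) for every ε > 0 (since r^3/e^{r^ε} → 0), so ρ ≤ ε for all ε > 0, i.e. ρ = 0. Every nonconstant polynomial has order 0.
Therefore ρ = 0.

Order ρ = 0.


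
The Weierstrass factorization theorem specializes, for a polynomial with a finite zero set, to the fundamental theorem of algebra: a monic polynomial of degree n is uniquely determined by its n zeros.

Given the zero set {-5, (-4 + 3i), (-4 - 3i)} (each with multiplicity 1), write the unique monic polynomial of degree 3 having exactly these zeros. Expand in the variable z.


The polynomial is p(z) = ∏_{α ∈ S} (z − α), where S = {-5, (-4 + 3i), (-4 - 3i)}.
Expanding the product yields: p(z) = z^3 + 13·z^2 + 65·z + 125.
Note conjugate pairs combine to real quadratics: (z − (-4+3i))(z − (-4−3i)) = z² + 8z + 25.
The resulting polynomial has degree 3 and real coefficients as required.

p(z) = z^3 + 13·z^2 + 65·z + 125.


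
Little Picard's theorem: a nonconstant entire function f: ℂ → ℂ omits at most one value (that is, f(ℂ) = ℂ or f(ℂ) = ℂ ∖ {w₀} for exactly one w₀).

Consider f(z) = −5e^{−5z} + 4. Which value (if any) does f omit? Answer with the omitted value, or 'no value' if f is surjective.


Little Picard bounds the complement of f(ℂ) to at most one point.
e^{−5z} is never zero on ℂ, so -5·e^{−5z} takes every value in ℂ ∖ {0}. Adding 4 shifts the range to ℂ ∖ {4}. Thus f omits exactly the value 4.

Omitted value: 4.


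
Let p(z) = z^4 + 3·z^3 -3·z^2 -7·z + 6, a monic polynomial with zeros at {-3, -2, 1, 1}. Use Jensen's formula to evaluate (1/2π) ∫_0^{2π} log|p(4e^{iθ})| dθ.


Zeros: -3, -2, 1, 1; r = 4.
Inside |z| < r: -3, -2, 1, 1. Outside (|z| ≥ r): ∅.
p(0) = 6, so log|p(0)| = log(6) = 1.7918.
Apply Jensen: I(r) = log|p(0)| + Σ_k log(r/|z_k|), summed over zeros inside |z| < r.
  log(r/|z_k|) for z_k = -3: log(4/3) = 0.2877
  log(r/|z_k|) for z_k = -2: log(4/2) = 0.6931
  log(r/|z_k|) for z_k = 1: log(4/1) = 1.3863
  log(r/|z_k|) for z_k = 1: log(4/1) = 1.3863
Sum over inside zeros: 3.7534.
I(r) = log|p(0)| + (inside sum) = 1.7918 + 3.7534 = 5.5452.
Closed form (all zeros inside, monic): I(r) = n·log(r) = 4·log(4) = 5.5452. ✓

I(r) ≈ 5.5452.


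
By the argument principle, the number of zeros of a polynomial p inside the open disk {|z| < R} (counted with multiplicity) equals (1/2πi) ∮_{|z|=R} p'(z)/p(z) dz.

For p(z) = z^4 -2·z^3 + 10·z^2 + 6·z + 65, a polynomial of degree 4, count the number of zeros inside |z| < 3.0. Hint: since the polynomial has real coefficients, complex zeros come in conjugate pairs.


The zeros of p are: (2 + 3i), (2 - 3i), (-1 + 2i), (-1 - 2i).
Their magnitudes are: 3.606, 3.606, 2.236, 2.236.
Zeros with |z| < R = 3.0: (-1 + 2i), (-1 - 2i).
Count = 2.
By the argument principle, (1/2πi) ∮_{|z|=R} p'(z)/p(z) dz equals exactly this count.

Number of zeros inside |z| < 3.0: 2.


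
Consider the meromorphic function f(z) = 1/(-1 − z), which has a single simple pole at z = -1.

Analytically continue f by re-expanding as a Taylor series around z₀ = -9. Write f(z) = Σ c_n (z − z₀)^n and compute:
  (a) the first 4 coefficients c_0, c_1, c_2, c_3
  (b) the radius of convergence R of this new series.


Let w = z − z₀, so z = z₀ + w.
Then -1 − z = -1 − (z₀ + w) = (-1 − z₀) − w = 8 − w.
f(z) = 1/(8 − w) = (1/(8)) · 1/(1 − w/(8)) = Σ_{n≥0} w^n / (8)^(n+1).
So c_n = 1/(8)^(n+1):
  c_0 = 1/(8)^1 = 1/8.
  c_1 = 1/(8)^2 = 1/64.
  c_2 = 1/(8)^3 = 1/512.
  c_3 = 1/(8)^4 = 1/4096.
The series is valid for |w/d| < 1, i.e. |z − z₀| < |d|.
Radius of convergence: R = |-1 − z₀| = |8| = 8 (distance from z₀ to the singularity z = -1).

c_0 = 1/8, c_1 = 1/64, c_2 = 1/512, c_3 = 1/4096; R = 8.
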